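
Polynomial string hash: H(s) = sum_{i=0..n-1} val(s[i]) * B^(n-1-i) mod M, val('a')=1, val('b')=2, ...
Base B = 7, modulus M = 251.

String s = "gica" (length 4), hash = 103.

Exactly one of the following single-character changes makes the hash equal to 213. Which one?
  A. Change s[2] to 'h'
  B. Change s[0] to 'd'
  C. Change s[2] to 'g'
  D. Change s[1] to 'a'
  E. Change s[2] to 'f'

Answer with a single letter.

Answer: D

Derivation:
Option A: s[2]='c'->'h', delta=(8-3)*7^1 mod 251 = 35, hash=103+35 mod 251 = 138
Option B: s[0]='g'->'d', delta=(4-7)*7^3 mod 251 = 226, hash=103+226 mod 251 = 78
Option C: s[2]='c'->'g', delta=(7-3)*7^1 mod 251 = 28, hash=103+28 mod 251 = 131
Option D: s[1]='i'->'a', delta=(1-9)*7^2 mod 251 = 110, hash=103+110 mod 251 = 213 <-- target
Option E: s[2]='c'->'f', delta=(6-3)*7^1 mod 251 = 21, hash=103+21 mod 251 = 124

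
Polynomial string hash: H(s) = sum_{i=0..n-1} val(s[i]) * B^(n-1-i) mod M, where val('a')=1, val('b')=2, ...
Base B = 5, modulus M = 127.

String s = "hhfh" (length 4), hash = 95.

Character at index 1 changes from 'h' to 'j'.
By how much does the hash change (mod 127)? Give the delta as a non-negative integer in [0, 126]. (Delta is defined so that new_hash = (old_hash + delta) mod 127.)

Delta formula: (val(new) - val(old)) * B^(n-1-k) mod M
  val('j') - val('h') = 10 - 8 = 2
  B^(n-1-k) = 5^2 mod 127 = 25
  Delta = 2 * 25 mod 127 = 50

Answer: 50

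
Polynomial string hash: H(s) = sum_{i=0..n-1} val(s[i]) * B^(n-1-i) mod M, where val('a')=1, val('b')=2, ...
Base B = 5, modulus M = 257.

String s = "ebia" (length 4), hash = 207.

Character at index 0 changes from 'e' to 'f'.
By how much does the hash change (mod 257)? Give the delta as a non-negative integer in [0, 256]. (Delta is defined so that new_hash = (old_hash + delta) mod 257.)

Answer: 125

Derivation:
Delta formula: (val(new) - val(old)) * B^(n-1-k) mod M
  val('f') - val('e') = 6 - 5 = 1
  B^(n-1-k) = 5^3 mod 257 = 125
  Delta = 1 * 125 mod 257 = 125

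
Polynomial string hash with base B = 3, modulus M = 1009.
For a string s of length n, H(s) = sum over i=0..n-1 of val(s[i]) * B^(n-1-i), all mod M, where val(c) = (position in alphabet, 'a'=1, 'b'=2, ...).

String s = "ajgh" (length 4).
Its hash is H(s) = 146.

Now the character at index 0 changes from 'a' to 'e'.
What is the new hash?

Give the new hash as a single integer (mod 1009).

Answer: 254

Derivation:
val('a') = 1, val('e') = 5
Position k = 0, exponent = n-1-k = 3
B^3 mod M = 3^3 mod 1009 = 27
Delta = (5 - 1) * 27 mod 1009 = 108
New hash = (146 + 108) mod 1009 = 254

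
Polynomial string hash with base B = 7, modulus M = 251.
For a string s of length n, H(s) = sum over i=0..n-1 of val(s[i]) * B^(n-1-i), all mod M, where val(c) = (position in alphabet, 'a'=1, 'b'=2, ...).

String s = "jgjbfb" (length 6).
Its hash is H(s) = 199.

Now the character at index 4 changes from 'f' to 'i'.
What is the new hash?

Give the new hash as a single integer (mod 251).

val('f') = 6, val('i') = 9
Position k = 4, exponent = n-1-k = 1
B^1 mod M = 7^1 mod 251 = 7
Delta = (9 - 6) * 7 mod 251 = 21
New hash = (199 + 21) mod 251 = 220

Answer: 220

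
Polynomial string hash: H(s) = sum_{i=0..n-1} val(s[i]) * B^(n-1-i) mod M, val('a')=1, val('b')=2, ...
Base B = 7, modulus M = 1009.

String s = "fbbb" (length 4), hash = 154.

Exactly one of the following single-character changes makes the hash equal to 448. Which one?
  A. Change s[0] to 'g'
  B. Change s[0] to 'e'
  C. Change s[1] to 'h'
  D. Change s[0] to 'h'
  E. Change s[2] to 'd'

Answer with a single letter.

Option A: s[0]='f'->'g', delta=(7-6)*7^3 mod 1009 = 343, hash=154+343 mod 1009 = 497
Option B: s[0]='f'->'e', delta=(5-6)*7^3 mod 1009 = 666, hash=154+666 mod 1009 = 820
Option C: s[1]='b'->'h', delta=(8-2)*7^2 mod 1009 = 294, hash=154+294 mod 1009 = 448 <-- target
Option D: s[0]='f'->'h', delta=(8-6)*7^3 mod 1009 = 686, hash=154+686 mod 1009 = 840
Option E: s[2]='b'->'d', delta=(4-2)*7^1 mod 1009 = 14, hash=154+14 mod 1009 = 168

Answer: C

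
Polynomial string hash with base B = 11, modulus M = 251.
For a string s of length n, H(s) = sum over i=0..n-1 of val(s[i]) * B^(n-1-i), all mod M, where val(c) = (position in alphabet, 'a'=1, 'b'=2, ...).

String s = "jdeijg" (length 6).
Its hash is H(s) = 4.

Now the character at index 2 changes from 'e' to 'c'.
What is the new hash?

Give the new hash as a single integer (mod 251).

val('e') = 5, val('c') = 3
Position k = 2, exponent = n-1-k = 3
B^3 mod M = 11^3 mod 251 = 76
Delta = (3 - 5) * 76 mod 251 = 99
New hash = (4 + 99) mod 251 = 103

Answer: 103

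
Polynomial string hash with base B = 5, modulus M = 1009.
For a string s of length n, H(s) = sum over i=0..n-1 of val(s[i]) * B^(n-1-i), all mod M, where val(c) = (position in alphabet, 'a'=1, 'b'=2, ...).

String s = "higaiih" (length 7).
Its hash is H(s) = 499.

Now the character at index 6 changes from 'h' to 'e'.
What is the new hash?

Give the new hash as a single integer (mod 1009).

val('h') = 8, val('e') = 5
Position k = 6, exponent = n-1-k = 0
B^0 mod M = 5^0 mod 1009 = 1
Delta = (5 - 8) * 1 mod 1009 = 1006
New hash = (499 + 1006) mod 1009 = 496

Answer: 496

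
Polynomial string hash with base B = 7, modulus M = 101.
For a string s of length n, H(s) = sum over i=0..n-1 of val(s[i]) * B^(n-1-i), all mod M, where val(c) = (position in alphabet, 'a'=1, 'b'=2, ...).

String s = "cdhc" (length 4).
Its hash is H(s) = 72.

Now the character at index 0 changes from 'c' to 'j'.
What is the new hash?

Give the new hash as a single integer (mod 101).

Answer: 49

Derivation:
val('c') = 3, val('j') = 10
Position k = 0, exponent = n-1-k = 3
B^3 mod M = 7^3 mod 101 = 40
Delta = (10 - 3) * 40 mod 101 = 78
New hash = (72 + 78) mod 101 = 49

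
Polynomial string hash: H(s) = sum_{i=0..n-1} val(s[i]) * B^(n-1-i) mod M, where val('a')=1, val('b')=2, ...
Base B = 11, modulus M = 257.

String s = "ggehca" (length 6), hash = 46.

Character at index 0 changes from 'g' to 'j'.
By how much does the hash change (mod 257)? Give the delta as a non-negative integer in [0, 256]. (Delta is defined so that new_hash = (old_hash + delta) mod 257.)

Delta formula: (val(new) - val(old)) * B^(n-1-k) mod M
  val('j') - val('g') = 10 - 7 = 3
  B^(n-1-k) = 11^5 mod 257 = 169
  Delta = 3 * 169 mod 257 = 250

Answer: 250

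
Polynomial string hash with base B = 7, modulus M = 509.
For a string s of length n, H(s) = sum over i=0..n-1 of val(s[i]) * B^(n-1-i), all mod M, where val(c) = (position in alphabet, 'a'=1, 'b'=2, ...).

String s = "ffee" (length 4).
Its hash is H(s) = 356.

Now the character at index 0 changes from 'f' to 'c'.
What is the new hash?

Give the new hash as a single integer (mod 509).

Answer: 345

Derivation:
val('f') = 6, val('c') = 3
Position k = 0, exponent = n-1-k = 3
B^3 mod M = 7^3 mod 509 = 343
Delta = (3 - 6) * 343 mod 509 = 498
New hash = (356 + 498) mod 509 = 345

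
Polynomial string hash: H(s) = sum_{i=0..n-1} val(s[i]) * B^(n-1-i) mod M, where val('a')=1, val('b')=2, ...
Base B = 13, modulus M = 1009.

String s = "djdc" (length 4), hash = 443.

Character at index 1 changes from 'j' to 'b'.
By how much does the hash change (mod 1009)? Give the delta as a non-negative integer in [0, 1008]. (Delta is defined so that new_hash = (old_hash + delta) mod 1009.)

Answer: 666

Derivation:
Delta formula: (val(new) - val(old)) * B^(n-1-k) mod M
  val('b') - val('j') = 2 - 10 = -8
  B^(n-1-k) = 13^2 mod 1009 = 169
  Delta = -8 * 169 mod 1009 = 666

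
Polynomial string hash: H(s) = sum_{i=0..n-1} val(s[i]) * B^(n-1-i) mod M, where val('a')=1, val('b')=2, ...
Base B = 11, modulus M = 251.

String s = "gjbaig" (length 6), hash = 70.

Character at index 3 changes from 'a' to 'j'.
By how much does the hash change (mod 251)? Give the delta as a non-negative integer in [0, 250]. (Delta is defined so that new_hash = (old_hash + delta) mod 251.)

Answer: 85

Derivation:
Delta formula: (val(new) - val(old)) * B^(n-1-k) mod M
  val('j') - val('a') = 10 - 1 = 9
  B^(n-1-k) = 11^2 mod 251 = 121
  Delta = 9 * 121 mod 251 = 85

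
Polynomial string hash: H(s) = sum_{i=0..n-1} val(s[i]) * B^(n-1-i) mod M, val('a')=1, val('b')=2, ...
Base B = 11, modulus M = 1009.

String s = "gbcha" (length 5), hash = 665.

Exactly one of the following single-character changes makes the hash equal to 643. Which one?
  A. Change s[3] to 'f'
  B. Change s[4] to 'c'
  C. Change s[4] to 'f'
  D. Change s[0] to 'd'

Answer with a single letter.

Option A: s[3]='h'->'f', delta=(6-8)*11^1 mod 1009 = 987, hash=665+987 mod 1009 = 643 <-- target
Option B: s[4]='a'->'c', delta=(3-1)*11^0 mod 1009 = 2, hash=665+2 mod 1009 = 667
Option C: s[4]='a'->'f', delta=(6-1)*11^0 mod 1009 = 5, hash=665+5 mod 1009 = 670
Option D: s[0]='g'->'d', delta=(4-7)*11^4 mod 1009 = 473, hash=665+473 mod 1009 = 129

Answer: A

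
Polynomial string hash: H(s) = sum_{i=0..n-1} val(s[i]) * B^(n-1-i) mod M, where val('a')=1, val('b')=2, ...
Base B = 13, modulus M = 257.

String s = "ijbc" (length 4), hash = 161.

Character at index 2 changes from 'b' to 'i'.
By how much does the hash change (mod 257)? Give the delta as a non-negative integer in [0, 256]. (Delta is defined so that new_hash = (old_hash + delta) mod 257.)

Answer: 91

Derivation:
Delta formula: (val(new) - val(old)) * B^(n-1-k) mod M
  val('i') - val('b') = 9 - 2 = 7
  B^(n-1-k) = 13^1 mod 257 = 13
  Delta = 7 * 13 mod 257 = 91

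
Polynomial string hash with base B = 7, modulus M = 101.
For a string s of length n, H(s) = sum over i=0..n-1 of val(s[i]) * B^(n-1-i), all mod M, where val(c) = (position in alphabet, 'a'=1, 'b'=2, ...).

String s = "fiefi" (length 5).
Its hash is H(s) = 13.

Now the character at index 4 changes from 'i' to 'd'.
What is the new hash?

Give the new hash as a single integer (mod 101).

val('i') = 9, val('d') = 4
Position k = 4, exponent = n-1-k = 0
B^0 mod M = 7^0 mod 101 = 1
Delta = (4 - 9) * 1 mod 101 = 96
New hash = (13 + 96) mod 101 = 8

Answer: 8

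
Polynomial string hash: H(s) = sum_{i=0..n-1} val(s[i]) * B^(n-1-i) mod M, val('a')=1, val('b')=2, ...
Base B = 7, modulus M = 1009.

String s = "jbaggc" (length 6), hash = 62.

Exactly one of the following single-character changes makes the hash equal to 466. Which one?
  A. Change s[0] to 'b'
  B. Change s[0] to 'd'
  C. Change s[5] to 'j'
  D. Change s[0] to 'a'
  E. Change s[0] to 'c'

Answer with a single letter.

Answer: E

Derivation:
Option A: s[0]='j'->'b', delta=(2-10)*7^5 mod 1009 = 750, hash=62+750 mod 1009 = 812
Option B: s[0]='j'->'d', delta=(4-10)*7^5 mod 1009 = 58, hash=62+58 mod 1009 = 120
Option C: s[5]='c'->'j', delta=(10-3)*7^0 mod 1009 = 7, hash=62+7 mod 1009 = 69
Option D: s[0]='j'->'a', delta=(1-10)*7^5 mod 1009 = 87, hash=62+87 mod 1009 = 149
Option E: s[0]='j'->'c', delta=(3-10)*7^5 mod 1009 = 404, hash=62+404 mod 1009 = 466 <-- target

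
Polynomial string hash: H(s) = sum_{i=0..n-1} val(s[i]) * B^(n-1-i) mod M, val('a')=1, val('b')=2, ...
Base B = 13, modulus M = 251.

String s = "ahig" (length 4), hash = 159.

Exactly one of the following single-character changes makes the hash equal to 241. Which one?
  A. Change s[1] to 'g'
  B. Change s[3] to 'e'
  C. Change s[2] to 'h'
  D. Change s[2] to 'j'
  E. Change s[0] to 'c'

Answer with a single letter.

Option A: s[1]='h'->'g', delta=(7-8)*13^2 mod 251 = 82, hash=159+82 mod 251 = 241 <-- target
Option B: s[3]='g'->'e', delta=(5-7)*13^0 mod 251 = 249, hash=159+249 mod 251 = 157
Option C: s[2]='i'->'h', delta=(8-9)*13^1 mod 251 = 238, hash=159+238 mod 251 = 146
Option D: s[2]='i'->'j', delta=(10-9)*13^1 mod 251 = 13, hash=159+13 mod 251 = 172
Option E: s[0]='a'->'c', delta=(3-1)*13^3 mod 251 = 127, hash=159+127 mod 251 = 35

Answer: A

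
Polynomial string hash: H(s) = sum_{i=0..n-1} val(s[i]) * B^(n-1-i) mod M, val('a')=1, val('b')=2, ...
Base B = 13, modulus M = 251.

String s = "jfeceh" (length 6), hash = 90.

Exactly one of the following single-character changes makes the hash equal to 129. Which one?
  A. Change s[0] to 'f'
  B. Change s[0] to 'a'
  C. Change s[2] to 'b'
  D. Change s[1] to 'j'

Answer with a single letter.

Answer: D

Derivation:
Option A: s[0]='j'->'f', delta=(6-10)*13^5 mod 251 = 246, hash=90+246 mod 251 = 85
Option B: s[0]='j'->'a', delta=(1-10)*13^5 mod 251 = 177, hash=90+177 mod 251 = 16
Option C: s[2]='e'->'b', delta=(2-5)*13^3 mod 251 = 186, hash=90+186 mod 251 = 25
Option D: s[1]='f'->'j', delta=(10-6)*13^4 mod 251 = 39, hash=90+39 mod 251 = 129 <-- target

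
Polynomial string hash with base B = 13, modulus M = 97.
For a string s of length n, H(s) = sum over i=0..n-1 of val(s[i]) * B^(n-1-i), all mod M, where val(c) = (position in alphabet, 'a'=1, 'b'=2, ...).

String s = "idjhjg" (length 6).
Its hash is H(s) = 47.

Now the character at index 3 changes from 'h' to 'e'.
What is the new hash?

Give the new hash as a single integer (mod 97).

Answer: 25

Derivation:
val('h') = 8, val('e') = 5
Position k = 3, exponent = n-1-k = 2
B^2 mod M = 13^2 mod 97 = 72
Delta = (5 - 8) * 72 mod 97 = 75
New hash = (47 + 75) mod 97 = 25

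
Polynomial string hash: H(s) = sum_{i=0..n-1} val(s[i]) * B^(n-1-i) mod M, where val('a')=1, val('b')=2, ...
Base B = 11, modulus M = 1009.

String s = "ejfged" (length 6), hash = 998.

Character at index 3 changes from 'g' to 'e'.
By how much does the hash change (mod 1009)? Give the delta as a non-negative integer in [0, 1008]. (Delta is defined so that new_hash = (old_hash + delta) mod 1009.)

Answer: 767

Derivation:
Delta formula: (val(new) - val(old)) * B^(n-1-k) mod M
  val('e') - val('g') = 5 - 7 = -2
  B^(n-1-k) = 11^2 mod 1009 = 121
  Delta = -2 * 121 mod 1009 = 767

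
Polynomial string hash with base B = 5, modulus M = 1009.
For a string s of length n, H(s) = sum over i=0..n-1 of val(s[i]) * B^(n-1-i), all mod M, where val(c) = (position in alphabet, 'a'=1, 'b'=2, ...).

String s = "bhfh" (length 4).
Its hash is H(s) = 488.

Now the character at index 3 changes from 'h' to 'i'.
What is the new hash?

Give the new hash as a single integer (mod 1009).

val('h') = 8, val('i') = 9
Position k = 3, exponent = n-1-k = 0
B^0 mod M = 5^0 mod 1009 = 1
Delta = (9 - 8) * 1 mod 1009 = 1
New hash = (488 + 1) mod 1009 = 489

Answer: 489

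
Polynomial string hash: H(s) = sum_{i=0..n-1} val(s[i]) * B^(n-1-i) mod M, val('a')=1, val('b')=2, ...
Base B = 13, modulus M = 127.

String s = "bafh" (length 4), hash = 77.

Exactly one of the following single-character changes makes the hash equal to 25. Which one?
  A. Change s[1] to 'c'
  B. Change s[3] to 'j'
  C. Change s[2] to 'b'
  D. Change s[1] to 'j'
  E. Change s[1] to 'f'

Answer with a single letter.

Option A: s[1]='a'->'c', delta=(3-1)*13^2 mod 127 = 84, hash=77+84 mod 127 = 34
Option B: s[3]='h'->'j', delta=(10-8)*13^0 mod 127 = 2, hash=77+2 mod 127 = 79
Option C: s[2]='f'->'b', delta=(2-6)*13^1 mod 127 = 75, hash=77+75 mod 127 = 25 <-- target
Option D: s[1]='a'->'j', delta=(10-1)*13^2 mod 127 = 124, hash=77+124 mod 127 = 74
Option E: s[1]='a'->'f', delta=(6-1)*13^2 mod 127 = 83, hash=77+83 mod 127 = 33

Answer: C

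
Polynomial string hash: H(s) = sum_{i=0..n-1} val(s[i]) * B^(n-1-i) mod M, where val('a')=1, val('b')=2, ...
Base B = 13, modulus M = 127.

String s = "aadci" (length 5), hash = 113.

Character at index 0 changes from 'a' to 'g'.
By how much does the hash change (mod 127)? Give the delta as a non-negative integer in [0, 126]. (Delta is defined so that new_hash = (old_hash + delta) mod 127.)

Answer: 43

Derivation:
Delta formula: (val(new) - val(old)) * B^(n-1-k) mod M
  val('g') - val('a') = 7 - 1 = 6
  B^(n-1-k) = 13^4 mod 127 = 113
  Delta = 6 * 113 mod 127 = 43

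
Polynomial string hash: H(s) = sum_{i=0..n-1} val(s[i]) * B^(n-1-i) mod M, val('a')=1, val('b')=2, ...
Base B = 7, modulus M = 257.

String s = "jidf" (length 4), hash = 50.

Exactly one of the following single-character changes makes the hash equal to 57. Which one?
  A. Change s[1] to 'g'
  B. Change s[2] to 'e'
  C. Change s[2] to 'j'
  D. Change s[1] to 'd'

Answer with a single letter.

Option A: s[1]='i'->'g', delta=(7-9)*7^2 mod 257 = 159, hash=50+159 mod 257 = 209
Option B: s[2]='d'->'e', delta=(5-4)*7^1 mod 257 = 7, hash=50+7 mod 257 = 57 <-- target
Option C: s[2]='d'->'j', delta=(10-4)*7^1 mod 257 = 42, hash=50+42 mod 257 = 92
Option D: s[1]='i'->'d', delta=(4-9)*7^2 mod 257 = 12, hash=50+12 mod 257 = 62

Answer: B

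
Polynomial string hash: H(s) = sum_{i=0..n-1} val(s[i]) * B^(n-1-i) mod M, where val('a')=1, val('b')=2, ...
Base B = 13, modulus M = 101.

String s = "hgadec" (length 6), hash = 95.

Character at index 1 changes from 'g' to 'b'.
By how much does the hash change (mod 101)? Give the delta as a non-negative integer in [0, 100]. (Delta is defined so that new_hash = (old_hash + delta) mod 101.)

Delta formula: (val(new) - val(old)) * B^(n-1-k) mod M
  val('b') - val('g') = 2 - 7 = -5
  B^(n-1-k) = 13^4 mod 101 = 79
  Delta = -5 * 79 mod 101 = 9

Answer: 9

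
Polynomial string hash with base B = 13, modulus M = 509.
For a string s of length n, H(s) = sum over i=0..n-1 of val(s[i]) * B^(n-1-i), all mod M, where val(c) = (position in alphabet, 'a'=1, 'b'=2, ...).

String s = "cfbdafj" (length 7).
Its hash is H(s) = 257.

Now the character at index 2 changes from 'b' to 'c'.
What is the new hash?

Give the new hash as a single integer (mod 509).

Answer: 314

Derivation:
val('b') = 2, val('c') = 3
Position k = 2, exponent = n-1-k = 4
B^4 mod M = 13^4 mod 509 = 57
Delta = (3 - 2) * 57 mod 509 = 57
New hash = (257 + 57) mod 509 = 314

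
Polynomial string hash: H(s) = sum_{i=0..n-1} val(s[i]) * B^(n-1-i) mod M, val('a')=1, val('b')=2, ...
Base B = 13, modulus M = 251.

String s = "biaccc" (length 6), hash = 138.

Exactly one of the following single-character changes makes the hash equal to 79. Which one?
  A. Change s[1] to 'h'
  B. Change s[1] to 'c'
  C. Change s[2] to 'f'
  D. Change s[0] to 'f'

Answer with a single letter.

Option A: s[1]='i'->'h', delta=(8-9)*13^4 mod 251 = 53, hash=138+53 mod 251 = 191
Option B: s[1]='i'->'c', delta=(3-9)*13^4 mod 251 = 67, hash=138+67 mod 251 = 205
Option C: s[2]='a'->'f', delta=(6-1)*13^3 mod 251 = 192, hash=138+192 mod 251 = 79 <-- target
Option D: s[0]='b'->'f', delta=(6-2)*13^5 mod 251 = 5, hash=138+5 mod 251 = 143

Answer: C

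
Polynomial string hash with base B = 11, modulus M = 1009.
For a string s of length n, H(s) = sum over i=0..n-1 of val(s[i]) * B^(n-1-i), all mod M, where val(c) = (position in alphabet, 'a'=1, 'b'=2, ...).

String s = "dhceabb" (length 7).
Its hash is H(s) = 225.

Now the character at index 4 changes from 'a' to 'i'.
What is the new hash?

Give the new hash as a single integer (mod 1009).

val('a') = 1, val('i') = 9
Position k = 4, exponent = n-1-k = 2
B^2 mod M = 11^2 mod 1009 = 121
Delta = (9 - 1) * 121 mod 1009 = 968
New hash = (225 + 968) mod 1009 = 184

Answer: 184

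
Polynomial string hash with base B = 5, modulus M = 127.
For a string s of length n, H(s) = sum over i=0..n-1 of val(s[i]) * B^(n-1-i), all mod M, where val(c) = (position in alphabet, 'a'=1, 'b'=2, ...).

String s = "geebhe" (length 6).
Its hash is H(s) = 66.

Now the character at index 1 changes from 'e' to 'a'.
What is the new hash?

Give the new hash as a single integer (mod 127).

Answer: 106

Derivation:
val('e') = 5, val('a') = 1
Position k = 1, exponent = n-1-k = 4
B^4 mod M = 5^4 mod 127 = 117
Delta = (1 - 5) * 117 mod 127 = 40
New hash = (66 + 40) mod 127 = 106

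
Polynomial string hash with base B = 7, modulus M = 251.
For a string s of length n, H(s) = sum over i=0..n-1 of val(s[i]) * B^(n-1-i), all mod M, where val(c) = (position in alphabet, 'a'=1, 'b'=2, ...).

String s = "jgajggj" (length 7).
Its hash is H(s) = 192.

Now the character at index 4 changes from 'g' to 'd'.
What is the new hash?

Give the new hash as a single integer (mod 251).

val('g') = 7, val('d') = 4
Position k = 4, exponent = n-1-k = 2
B^2 mod M = 7^2 mod 251 = 49
Delta = (4 - 7) * 49 mod 251 = 104
New hash = (192 + 104) mod 251 = 45

Answer: 45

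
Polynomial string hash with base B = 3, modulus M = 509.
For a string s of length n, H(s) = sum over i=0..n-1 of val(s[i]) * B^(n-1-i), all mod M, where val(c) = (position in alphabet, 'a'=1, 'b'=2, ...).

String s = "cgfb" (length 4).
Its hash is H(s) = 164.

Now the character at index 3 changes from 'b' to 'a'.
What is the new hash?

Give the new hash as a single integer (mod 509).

val('b') = 2, val('a') = 1
Position k = 3, exponent = n-1-k = 0
B^0 mod M = 3^0 mod 509 = 1
Delta = (1 - 2) * 1 mod 509 = 508
New hash = (164 + 508) mod 509 = 163

Answer: 163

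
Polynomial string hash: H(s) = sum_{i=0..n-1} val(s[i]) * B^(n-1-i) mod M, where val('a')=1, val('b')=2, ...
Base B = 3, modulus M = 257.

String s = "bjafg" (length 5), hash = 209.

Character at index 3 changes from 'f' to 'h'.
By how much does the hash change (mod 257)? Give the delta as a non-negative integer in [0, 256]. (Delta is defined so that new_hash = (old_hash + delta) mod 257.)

Answer: 6

Derivation:
Delta formula: (val(new) - val(old)) * B^(n-1-k) mod M
  val('h') - val('f') = 8 - 6 = 2
  B^(n-1-k) = 3^1 mod 257 = 3
  Delta = 2 * 3 mod 257 = 6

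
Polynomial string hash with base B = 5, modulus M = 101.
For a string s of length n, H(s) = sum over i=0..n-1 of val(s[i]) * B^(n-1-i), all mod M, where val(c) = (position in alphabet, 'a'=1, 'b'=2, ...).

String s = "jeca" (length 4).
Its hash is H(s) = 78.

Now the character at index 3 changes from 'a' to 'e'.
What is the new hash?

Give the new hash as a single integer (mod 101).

Answer: 82

Derivation:
val('a') = 1, val('e') = 5
Position k = 3, exponent = n-1-k = 0
B^0 mod M = 5^0 mod 101 = 1
Delta = (5 - 1) * 1 mod 101 = 4
New hash = (78 + 4) mod 101 = 82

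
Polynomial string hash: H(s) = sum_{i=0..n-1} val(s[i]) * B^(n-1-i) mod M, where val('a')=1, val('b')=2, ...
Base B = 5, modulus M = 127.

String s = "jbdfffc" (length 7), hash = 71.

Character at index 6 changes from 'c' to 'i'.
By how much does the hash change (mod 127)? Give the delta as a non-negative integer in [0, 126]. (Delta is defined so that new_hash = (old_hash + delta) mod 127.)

Answer: 6

Derivation:
Delta formula: (val(new) - val(old)) * B^(n-1-k) mod M
  val('i') - val('c') = 9 - 3 = 6
  B^(n-1-k) = 5^0 mod 127 = 1
  Delta = 6 * 1 mod 127 = 6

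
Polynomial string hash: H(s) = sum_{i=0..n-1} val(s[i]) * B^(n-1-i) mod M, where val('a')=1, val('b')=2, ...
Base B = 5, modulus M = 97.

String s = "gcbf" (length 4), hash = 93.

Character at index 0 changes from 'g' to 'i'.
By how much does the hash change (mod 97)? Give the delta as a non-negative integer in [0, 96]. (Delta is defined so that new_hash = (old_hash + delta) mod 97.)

Answer: 56

Derivation:
Delta formula: (val(new) - val(old)) * B^(n-1-k) mod M
  val('i') - val('g') = 9 - 7 = 2
  B^(n-1-k) = 5^3 mod 97 = 28
  Delta = 2 * 28 mod 97 = 56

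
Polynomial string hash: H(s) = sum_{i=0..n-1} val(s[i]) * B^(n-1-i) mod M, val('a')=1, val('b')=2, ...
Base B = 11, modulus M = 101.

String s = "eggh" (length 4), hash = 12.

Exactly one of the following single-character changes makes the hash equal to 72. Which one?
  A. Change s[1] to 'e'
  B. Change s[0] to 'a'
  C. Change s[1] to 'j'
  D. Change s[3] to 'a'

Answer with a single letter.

Answer: C

Derivation:
Option A: s[1]='g'->'e', delta=(5-7)*11^2 mod 101 = 61, hash=12+61 mod 101 = 73
Option B: s[0]='e'->'a', delta=(1-5)*11^3 mod 101 = 29, hash=12+29 mod 101 = 41
Option C: s[1]='g'->'j', delta=(10-7)*11^2 mod 101 = 60, hash=12+60 mod 101 = 72 <-- target
Option D: s[3]='h'->'a', delta=(1-8)*11^0 mod 101 = 94, hash=12+94 mod 101 = 5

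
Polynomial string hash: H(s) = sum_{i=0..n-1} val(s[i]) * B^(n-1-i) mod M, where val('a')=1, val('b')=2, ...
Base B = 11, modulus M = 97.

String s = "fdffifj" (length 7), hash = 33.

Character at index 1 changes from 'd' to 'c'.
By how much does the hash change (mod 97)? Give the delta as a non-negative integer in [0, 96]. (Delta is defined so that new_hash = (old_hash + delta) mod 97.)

Answer: 66

Derivation:
Delta formula: (val(new) - val(old)) * B^(n-1-k) mod M
  val('c') - val('d') = 3 - 4 = -1
  B^(n-1-k) = 11^5 mod 97 = 31
  Delta = -1 * 31 mod 97 = 66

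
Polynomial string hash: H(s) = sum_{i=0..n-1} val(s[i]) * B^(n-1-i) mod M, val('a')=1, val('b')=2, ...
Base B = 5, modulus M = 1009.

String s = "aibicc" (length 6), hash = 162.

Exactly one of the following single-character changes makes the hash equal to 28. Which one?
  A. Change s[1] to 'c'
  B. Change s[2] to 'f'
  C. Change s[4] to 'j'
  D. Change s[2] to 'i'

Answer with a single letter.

Answer: D

Derivation:
Option A: s[1]='i'->'c', delta=(3-9)*5^4 mod 1009 = 286, hash=162+286 mod 1009 = 448
Option B: s[2]='b'->'f', delta=(6-2)*5^3 mod 1009 = 500, hash=162+500 mod 1009 = 662
Option C: s[4]='c'->'j', delta=(10-3)*5^1 mod 1009 = 35, hash=162+35 mod 1009 = 197
Option D: s[2]='b'->'i', delta=(9-2)*5^3 mod 1009 = 875, hash=162+875 mod 1009 = 28 <-- target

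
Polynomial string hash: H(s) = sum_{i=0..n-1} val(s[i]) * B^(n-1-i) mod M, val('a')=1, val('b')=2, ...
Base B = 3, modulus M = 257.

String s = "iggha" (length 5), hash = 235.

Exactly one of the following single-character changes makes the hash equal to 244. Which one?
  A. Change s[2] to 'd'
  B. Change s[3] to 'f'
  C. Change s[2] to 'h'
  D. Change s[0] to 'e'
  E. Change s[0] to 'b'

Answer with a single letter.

Option A: s[2]='g'->'d', delta=(4-7)*3^2 mod 257 = 230, hash=235+230 mod 257 = 208
Option B: s[3]='h'->'f', delta=(6-8)*3^1 mod 257 = 251, hash=235+251 mod 257 = 229
Option C: s[2]='g'->'h', delta=(8-7)*3^2 mod 257 = 9, hash=235+9 mod 257 = 244 <-- target
Option D: s[0]='i'->'e', delta=(5-9)*3^4 mod 257 = 190, hash=235+190 mod 257 = 168
Option E: s[0]='i'->'b', delta=(2-9)*3^4 mod 257 = 204, hash=235+204 mod 257 = 182

Answer: C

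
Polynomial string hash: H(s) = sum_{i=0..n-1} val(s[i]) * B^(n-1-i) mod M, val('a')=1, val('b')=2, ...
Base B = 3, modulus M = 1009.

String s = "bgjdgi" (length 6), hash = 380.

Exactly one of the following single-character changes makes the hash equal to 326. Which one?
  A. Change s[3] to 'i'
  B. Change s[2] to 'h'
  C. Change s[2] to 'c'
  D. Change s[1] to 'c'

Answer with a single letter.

Option A: s[3]='d'->'i', delta=(9-4)*3^2 mod 1009 = 45, hash=380+45 mod 1009 = 425
Option B: s[2]='j'->'h', delta=(8-10)*3^3 mod 1009 = 955, hash=380+955 mod 1009 = 326 <-- target
Option C: s[2]='j'->'c', delta=(3-10)*3^3 mod 1009 = 820, hash=380+820 mod 1009 = 191
Option D: s[1]='g'->'c', delta=(3-7)*3^4 mod 1009 = 685, hash=380+685 mod 1009 = 56

Answer: B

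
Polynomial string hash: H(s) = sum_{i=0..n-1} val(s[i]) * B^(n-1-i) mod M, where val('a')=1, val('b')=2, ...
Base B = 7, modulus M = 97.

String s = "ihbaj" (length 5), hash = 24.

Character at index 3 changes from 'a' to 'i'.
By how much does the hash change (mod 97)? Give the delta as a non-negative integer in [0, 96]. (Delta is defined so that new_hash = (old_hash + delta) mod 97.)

Answer: 56

Derivation:
Delta formula: (val(new) - val(old)) * B^(n-1-k) mod M
  val('i') - val('a') = 9 - 1 = 8
  B^(n-1-k) = 7^1 mod 97 = 7
  Delta = 8 * 7 mod 97 = 56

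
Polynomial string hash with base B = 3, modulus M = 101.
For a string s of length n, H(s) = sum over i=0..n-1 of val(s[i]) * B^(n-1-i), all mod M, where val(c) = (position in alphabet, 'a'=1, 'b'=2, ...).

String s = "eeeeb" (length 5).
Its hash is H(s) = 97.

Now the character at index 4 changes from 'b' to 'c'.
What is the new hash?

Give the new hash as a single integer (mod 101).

val('b') = 2, val('c') = 3
Position k = 4, exponent = n-1-k = 0
B^0 mod M = 3^0 mod 101 = 1
Delta = (3 - 2) * 1 mod 101 = 1
New hash = (97 + 1) mod 101 = 98

Answer: 98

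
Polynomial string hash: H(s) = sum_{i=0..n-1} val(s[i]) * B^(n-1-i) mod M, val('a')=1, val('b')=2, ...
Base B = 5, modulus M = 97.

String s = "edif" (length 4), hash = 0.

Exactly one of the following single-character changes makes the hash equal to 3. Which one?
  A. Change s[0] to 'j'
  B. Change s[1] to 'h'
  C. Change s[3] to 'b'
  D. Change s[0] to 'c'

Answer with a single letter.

Option A: s[0]='e'->'j', delta=(10-5)*5^3 mod 97 = 43, hash=0+43 mod 97 = 43
Option B: s[1]='d'->'h', delta=(8-4)*5^2 mod 97 = 3, hash=0+3 mod 97 = 3 <-- target
Option C: s[3]='f'->'b', delta=(2-6)*5^0 mod 97 = 93, hash=0+93 mod 97 = 93
Option D: s[0]='e'->'c', delta=(3-5)*5^3 mod 97 = 41, hash=0+41 mod 97 = 41

Answer: B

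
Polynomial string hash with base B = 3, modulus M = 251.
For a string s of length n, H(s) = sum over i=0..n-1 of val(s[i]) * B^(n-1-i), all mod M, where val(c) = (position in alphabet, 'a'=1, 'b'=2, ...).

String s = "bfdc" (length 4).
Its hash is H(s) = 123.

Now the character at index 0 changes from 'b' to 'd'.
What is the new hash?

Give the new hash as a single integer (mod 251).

Answer: 177

Derivation:
val('b') = 2, val('d') = 4
Position k = 0, exponent = n-1-k = 3
B^3 mod M = 3^3 mod 251 = 27
Delta = (4 - 2) * 27 mod 251 = 54
New hash = (123 + 54) mod 251 = 177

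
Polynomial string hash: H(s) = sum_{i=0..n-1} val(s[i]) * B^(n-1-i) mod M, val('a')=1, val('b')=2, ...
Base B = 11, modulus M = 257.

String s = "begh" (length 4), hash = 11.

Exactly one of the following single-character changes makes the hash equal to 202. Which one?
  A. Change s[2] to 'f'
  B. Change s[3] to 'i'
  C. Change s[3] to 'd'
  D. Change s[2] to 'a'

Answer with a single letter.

Answer: D

Derivation:
Option A: s[2]='g'->'f', delta=(6-7)*11^1 mod 257 = 246, hash=11+246 mod 257 = 0
Option B: s[3]='h'->'i', delta=(9-8)*11^0 mod 257 = 1, hash=11+1 mod 257 = 12
Option C: s[3]='h'->'d', delta=(4-8)*11^0 mod 257 = 253, hash=11+253 mod 257 = 7
Option D: s[2]='g'->'a', delta=(1-7)*11^1 mod 257 = 191, hash=11+191 mod 257 = 202 <-- target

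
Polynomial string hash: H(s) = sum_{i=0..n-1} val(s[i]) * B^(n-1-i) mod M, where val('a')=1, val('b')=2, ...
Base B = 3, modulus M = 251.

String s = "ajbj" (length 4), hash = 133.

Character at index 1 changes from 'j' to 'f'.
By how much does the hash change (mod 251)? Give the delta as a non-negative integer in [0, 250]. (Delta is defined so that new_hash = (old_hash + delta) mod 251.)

Answer: 215

Derivation:
Delta formula: (val(new) - val(old)) * B^(n-1-k) mod M
  val('f') - val('j') = 6 - 10 = -4
  B^(n-1-k) = 3^2 mod 251 = 9
  Delta = -4 * 9 mod 251 = 215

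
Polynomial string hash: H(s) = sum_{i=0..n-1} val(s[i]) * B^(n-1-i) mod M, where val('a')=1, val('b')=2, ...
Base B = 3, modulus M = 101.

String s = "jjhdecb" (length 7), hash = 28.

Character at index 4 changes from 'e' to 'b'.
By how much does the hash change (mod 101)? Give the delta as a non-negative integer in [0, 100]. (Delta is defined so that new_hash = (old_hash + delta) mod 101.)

Delta formula: (val(new) - val(old)) * B^(n-1-k) mod M
  val('b') - val('e') = 2 - 5 = -3
  B^(n-1-k) = 3^2 mod 101 = 9
  Delta = -3 * 9 mod 101 = 74

Answer: 74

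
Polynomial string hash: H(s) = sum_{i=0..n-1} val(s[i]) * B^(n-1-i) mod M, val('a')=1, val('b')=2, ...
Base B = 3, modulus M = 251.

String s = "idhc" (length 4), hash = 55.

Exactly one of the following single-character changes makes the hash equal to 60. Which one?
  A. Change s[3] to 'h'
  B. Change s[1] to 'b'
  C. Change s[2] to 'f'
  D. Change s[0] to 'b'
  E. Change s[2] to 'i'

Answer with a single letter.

Answer: A

Derivation:
Option A: s[3]='c'->'h', delta=(8-3)*3^0 mod 251 = 5, hash=55+5 mod 251 = 60 <-- target
Option B: s[1]='d'->'b', delta=(2-4)*3^2 mod 251 = 233, hash=55+233 mod 251 = 37
Option C: s[2]='h'->'f', delta=(6-8)*3^1 mod 251 = 245, hash=55+245 mod 251 = 49
Option D: s[0]='i'->'b', delta=(2-9)*3^3 mod 251 = 62, hash=55+62 mod 251 = 117
Option E: s[2]='h'->'i', delta=(9-8)*3^1 mod 251 = 3, hash=55+3 mod 251 = 58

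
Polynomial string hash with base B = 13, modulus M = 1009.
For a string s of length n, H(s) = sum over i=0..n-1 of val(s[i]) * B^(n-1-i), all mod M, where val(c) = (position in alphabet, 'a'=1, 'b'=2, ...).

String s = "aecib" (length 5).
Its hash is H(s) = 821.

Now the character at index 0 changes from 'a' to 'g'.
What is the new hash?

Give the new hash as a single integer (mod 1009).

val('a') = 1, val('g') = 7
Position k = 0, exponent = n-1-k = 4
B^4 mod M = 13^4 mod 1009 = 309
Delta = (7 - 1) * 309 mod 1009 = 845
New hash = (821 + 845) mod 1009 = 657

Answer: 657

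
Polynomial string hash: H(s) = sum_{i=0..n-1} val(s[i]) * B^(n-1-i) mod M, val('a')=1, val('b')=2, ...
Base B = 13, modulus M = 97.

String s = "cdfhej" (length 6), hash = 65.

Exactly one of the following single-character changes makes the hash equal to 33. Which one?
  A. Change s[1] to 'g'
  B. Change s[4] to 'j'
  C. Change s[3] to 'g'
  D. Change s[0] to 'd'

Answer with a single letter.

Option A: s[1]='d'->'g', delta=(7-4)*13^4 mod 97 = 32, hash=65+32 mod 97 = 0
Option B: s[4]='e'->'j', delta=(10-5)*13^1 mod 97 = 65, hash=65+65 mod 97 = 33 <-- target
Option C: s[3]='h'->'g', delta=(7-8)*13^2 mod 97 = 25, hash=65+25 mod 97 = 90
Option D: s[0]='c'->'d', delta=(4-3)*13^5 mod 97 = 74, hash=65+74 mod 97 = 42

Answer: B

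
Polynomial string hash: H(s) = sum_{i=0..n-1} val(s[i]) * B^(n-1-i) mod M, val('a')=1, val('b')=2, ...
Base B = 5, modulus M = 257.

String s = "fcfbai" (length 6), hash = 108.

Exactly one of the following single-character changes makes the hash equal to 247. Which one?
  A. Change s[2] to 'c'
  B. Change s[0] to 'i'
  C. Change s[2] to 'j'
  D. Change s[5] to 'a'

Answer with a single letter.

Answer: A

Derivation:
Option A: s[2]='f'->'c', delta=(3-6)*5^3 mod 257 = 139, hash=108+139 mod 257 = 247 <-- target
Option B: s[0]='f'->'i', delta=(9-6)*5^5 mod 257 = 123, hash=108+123 mod 257 = 231
Option C: s[2]='f'->'j', delta=(10-6)*5^3 mod 257 = 243, hash=108+243 mod 257 = 94
Option D: s[5]='i'->'a', delta=(1-9)*5^0 mod 257 = 249, hash=108+249 mod 257 = 100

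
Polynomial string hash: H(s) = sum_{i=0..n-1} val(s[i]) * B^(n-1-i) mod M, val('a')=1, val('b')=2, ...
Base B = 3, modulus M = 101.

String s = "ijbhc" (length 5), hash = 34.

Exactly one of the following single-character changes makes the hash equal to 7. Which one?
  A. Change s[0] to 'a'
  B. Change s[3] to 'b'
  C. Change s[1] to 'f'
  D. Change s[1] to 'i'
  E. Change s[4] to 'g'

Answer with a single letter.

Answer: D

Derivation:
Option A: s[0]='i'->'a', delta=(1-9)*3^4 mod 101 = 59, hash=34+59 mod 101 = 93
Option B: s[3]='h'->'b', delta=(2-8)*3^1 mod 101 = 83, hash=34+83 mod 101 = 16
Option C: s[1]='j'->'f', delta=(6-10)*3^3 mod 101 = 94, hash=34+94 mod 101 = 27
Option D: s[1]='j'->'i', delta=(9-10)*3^3 mod 101 = 74, hash=34+74 mod 101 = 7 <-- target
Option E: s[4]='c'->'g', delta=(7-3)*3^0 mod 101 = 4, hash=34+4 mod 101 = 38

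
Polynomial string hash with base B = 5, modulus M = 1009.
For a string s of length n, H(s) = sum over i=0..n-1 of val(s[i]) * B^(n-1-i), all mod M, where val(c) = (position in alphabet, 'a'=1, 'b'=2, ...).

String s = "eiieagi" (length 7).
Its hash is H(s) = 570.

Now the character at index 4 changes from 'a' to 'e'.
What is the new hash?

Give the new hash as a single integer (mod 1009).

Answer: 670

Derivation:
val('a') = 1, val('e') = 5
Position k = 4, exponent = n-1-k = 2
B^2 mod M = 5^2 mod 1009 = 25
Delta = (5 - 1) * 25 mod 1009 = 100
New hash = (570 + 100) mod 1009 = 670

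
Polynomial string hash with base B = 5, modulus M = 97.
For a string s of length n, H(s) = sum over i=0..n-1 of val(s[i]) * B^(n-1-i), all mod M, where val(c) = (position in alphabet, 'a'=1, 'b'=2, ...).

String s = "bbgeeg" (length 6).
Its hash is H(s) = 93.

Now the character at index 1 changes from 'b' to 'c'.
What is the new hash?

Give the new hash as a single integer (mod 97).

val('b') = 2, val('c') = 3
Position k = 1, exponent = n-1-k = 4
B^4 mod M = 5^4 mod 97 = 43
Delta = (3 - 2) * 43 mod 97 = 43
New hash = (93 + 43) mod 97 = 39

Answer: 39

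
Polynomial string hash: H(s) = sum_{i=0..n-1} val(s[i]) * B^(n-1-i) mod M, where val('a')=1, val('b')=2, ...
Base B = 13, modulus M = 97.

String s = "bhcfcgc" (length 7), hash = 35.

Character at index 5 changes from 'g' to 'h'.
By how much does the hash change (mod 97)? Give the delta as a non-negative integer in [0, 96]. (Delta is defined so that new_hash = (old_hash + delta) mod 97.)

Delta formula: (val(new) - val(old)) * B^(n-1-k) mod M
  val('h') - val('g') = 8 - 7 = 1
  B^(n-1-k) = 13^1 mod 97 = 13
  Delta = 1 * 13 mod 97 = 13

Answer: 13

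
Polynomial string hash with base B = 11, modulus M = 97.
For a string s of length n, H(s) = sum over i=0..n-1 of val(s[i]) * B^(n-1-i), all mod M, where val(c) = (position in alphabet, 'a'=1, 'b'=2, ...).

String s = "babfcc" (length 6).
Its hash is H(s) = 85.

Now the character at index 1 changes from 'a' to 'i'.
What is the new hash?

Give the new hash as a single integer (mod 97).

Answer: 37

Derivation:
val('a') = 1, val('i') = 9
Position k = 1, exponent = n-1-k = 4
B^4 mod M = 11^4 mod 97 = 91
Delta = (9 - 1) * 91 mod 97 = 49
New hash = (85 + 49) mod 97 = 37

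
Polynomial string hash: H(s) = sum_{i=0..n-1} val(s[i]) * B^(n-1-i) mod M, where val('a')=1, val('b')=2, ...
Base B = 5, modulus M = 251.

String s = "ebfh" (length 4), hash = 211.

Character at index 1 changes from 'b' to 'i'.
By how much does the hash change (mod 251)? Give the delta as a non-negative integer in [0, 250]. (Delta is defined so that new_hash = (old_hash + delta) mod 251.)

Delta formula: (val(new) - val(old)) * B^(n-1-k) mod M
  val('i') - val('b') = 9 - 2 = 7
  B^(n-1-k) = 5^2 mod 251 = 25
  Delta = 7 * 25 mod 251 = 175

Answer: 175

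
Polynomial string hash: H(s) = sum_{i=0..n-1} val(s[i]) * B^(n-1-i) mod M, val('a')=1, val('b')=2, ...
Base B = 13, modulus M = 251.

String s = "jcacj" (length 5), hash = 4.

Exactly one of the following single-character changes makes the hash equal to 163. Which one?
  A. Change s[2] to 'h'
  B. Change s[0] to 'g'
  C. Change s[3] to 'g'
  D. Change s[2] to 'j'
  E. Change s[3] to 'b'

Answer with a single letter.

Option A: s[2]='a'->'h', delta=(8-1)*13^2 mod 251 = 179, hash=4+179 mod 251 = 183
Option B: s[0]='j'->'g', delta=(7-10)*13^4 mod 251 = 159, hash=4+159 mod 251 = 163 <-- target
Option C: s[3]='c'->'g', delta=(7-3)*13^1 mod 251 = 52, hash=4+52 mod 251 = 56
Option D: s[2]='a'->'j', delta=(10-1)*13^2 mod 251 = 15, hash=4+15 mod 251 = 19
Option E: s[3]='c'->'b', delta=(2-3)*13^1 mod 251 = 238, hash=4+238 mod 251 = 242

Answer: B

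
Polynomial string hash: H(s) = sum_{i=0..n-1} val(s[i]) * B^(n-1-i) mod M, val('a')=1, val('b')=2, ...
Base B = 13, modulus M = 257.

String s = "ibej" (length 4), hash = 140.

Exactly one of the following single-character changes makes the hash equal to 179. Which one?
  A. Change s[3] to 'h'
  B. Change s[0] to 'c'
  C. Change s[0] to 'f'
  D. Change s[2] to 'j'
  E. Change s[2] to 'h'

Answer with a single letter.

Answer: E

Derivation:
Option A: s[3]='j'->'h', delta=(8-10)*13^0 mod 257 = 255, hash=140+255 mod 257 = 138
Option B: s[0]='i'->'c', delta=(3-9)*13^3 mod 257 = 182, hash=140+182 mod 257 = 65
Option C: s[0]='i'->'f', delta=(6-9)*13^3 mod 257 = 91, hash=140+91 mod 257 = 231
Option D: s[2]='e'->'j', delta=(10-5)*13^1 mod 257 = 65, hash=140+65 mod 257 = 205
Option E: s[2]='e'->'h', delta=(8-5)*13^1 mod 257 = 39, hash=140+39 mod 257 = 179 <-- target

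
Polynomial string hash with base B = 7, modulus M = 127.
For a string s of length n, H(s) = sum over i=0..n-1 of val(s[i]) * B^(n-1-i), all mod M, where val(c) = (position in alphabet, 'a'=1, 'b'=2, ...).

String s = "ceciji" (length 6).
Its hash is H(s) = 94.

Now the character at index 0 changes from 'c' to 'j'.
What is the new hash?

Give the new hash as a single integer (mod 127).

val('c') = 3, val('j') = 10
Position k = 0, exponent = n-1-k = 5
B^5 mod M = 7^5 mod 127 = 43
Delta = (10 - 3) * 43 mod 127 = 47
New hash = (94 + 47) mod 127 = 14

Answer: 14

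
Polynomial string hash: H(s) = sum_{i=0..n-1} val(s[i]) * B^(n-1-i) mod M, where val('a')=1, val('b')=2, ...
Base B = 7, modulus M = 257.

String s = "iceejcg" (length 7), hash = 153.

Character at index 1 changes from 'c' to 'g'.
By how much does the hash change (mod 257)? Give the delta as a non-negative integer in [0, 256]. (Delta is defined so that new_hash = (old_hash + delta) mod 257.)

Delta formula: (val(new) - val(old)) * B^(n-1-k) mod M
  val('g') - val('c') = 7 - 3 = 4
  B^(n-1-k) = 7^5 mod 257 = 102
  Delta = 4 * 102 mod 257 = 151

Answer: 151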